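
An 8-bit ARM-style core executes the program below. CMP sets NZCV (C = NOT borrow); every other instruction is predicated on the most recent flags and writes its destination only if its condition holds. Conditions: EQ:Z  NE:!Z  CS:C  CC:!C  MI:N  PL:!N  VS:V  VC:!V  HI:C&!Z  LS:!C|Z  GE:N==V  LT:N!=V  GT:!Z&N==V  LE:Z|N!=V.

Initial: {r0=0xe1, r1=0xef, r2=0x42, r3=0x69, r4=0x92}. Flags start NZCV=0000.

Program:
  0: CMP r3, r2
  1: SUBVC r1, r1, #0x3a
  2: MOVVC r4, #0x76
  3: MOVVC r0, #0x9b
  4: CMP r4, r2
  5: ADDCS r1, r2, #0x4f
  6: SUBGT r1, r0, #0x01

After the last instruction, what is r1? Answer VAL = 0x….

VAL = 0x9a

0: ✓ CMP  NZCV=0010
1: ✓ SUBVC  r1←0xb5
2: ✓ MOVVC  r4←0x76
3: ✓ MOVVC  r0←0x9b
4: ✓ CMP  NZCV=0010
5: ✓ ADDCS  r1←0x91
6: ✓ SUBGT  r1←0x9a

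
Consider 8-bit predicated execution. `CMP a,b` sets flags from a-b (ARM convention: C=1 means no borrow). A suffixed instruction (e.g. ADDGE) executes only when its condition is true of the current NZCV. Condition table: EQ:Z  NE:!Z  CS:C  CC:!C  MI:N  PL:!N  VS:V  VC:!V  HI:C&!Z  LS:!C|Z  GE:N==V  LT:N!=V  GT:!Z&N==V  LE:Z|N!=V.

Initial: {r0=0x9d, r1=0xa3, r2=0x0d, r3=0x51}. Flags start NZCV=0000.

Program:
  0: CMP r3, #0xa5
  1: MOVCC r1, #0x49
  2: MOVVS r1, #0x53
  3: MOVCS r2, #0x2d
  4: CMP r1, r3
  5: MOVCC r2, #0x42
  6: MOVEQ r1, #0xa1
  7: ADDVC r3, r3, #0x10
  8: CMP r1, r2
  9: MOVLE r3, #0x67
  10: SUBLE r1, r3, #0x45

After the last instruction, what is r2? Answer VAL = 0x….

0: ✓ CMP  NZCV=1001
1: ✓ MOVCC  r1←0x49
2: ✓ MOVVS  r1←0x53
3: · MOVCS
4: ✓ CMP  NZCV=0010
5: · MOVCC
6: · MOVEQ
7: ✓ ADDVC  r3←0x61
8: ✓ CMP  NZCV=0010
9: · MOVLE
10: · SUBLE

VAL = 0x0d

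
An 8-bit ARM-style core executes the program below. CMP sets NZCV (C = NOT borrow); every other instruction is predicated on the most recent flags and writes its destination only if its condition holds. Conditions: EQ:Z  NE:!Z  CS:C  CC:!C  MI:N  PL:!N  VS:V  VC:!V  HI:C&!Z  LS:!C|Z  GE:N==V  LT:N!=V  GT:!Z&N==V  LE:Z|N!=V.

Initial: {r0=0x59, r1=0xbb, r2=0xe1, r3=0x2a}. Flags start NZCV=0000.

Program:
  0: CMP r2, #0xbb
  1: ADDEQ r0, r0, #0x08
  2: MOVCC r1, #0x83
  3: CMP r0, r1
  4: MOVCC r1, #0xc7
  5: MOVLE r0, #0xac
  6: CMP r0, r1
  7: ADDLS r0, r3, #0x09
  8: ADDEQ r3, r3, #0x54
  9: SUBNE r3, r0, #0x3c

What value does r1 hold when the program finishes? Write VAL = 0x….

0: ✓ CMP  NZCV=0010
1: · ADDEQ
2: · MOVCC
3: ✓ CMP  NZCV=1001
4: ✓ MOVCC  r1←0xc7
5: · MOVLE
6: ✓ CMP  NZCV=1001
7: ✓ ADDLS  r0←0x33
8: · ADDEQ
9: ✓ SUBNE  r3←0xf7

VAL = 0xc7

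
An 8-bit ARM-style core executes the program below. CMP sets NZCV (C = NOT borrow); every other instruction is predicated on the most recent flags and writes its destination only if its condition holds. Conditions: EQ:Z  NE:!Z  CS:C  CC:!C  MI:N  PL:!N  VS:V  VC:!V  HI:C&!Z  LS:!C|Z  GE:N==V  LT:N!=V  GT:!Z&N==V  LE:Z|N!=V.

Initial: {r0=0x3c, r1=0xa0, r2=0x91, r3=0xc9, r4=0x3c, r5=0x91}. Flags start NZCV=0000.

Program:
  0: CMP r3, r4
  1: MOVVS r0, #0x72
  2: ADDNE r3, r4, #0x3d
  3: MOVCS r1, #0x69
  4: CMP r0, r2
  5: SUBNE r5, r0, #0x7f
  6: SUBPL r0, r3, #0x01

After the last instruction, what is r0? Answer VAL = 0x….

VAL = 0x3c

0: ✓ CMP  NZCV=1010
1: · MOVVS
2: ✓ ADDNE  r3←0x79
3: ✓ MOVCS  r1←0x69
4: ✓ CMP  NZCV=1001
5: ✓ SUBNE  r5←0xbd
6: · SUBPL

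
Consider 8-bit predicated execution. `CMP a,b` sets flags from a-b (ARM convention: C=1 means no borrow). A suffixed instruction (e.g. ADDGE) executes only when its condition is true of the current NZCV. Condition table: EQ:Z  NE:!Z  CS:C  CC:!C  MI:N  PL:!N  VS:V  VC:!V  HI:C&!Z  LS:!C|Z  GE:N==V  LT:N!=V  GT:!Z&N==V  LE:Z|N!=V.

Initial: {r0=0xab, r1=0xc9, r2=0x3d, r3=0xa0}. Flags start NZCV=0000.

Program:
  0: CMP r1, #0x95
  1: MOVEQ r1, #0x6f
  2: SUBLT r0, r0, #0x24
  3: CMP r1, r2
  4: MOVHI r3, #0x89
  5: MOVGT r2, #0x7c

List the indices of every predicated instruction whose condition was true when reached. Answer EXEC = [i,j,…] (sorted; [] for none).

0: ✓ CMP  NZCV=0010
1: · MOVEQ
2: · SUBLT
3: ✓ CMP  NZCV=1010
4: ✓ MOVHI  r3←0x89
5: · MOVGT

EXEC = [4]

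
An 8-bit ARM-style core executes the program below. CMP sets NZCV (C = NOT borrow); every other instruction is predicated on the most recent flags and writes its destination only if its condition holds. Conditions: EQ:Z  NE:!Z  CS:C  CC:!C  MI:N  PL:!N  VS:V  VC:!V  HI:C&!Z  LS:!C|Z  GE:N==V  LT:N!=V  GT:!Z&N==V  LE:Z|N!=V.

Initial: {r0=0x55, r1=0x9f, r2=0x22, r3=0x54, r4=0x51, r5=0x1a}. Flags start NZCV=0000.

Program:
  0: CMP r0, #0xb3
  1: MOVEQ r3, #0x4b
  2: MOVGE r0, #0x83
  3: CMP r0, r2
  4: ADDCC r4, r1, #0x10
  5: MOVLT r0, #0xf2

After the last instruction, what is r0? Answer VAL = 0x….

[0] flags=1001 → (cmp)
[1] flags=1001 EQ?F → skip
[2] flags=1001 GE?T → r0=0x83
[3] flags=0011 → (cmp)
[4] flags=0011 CC?F → skip
[5] flags=0011 LT?T → r0=0xf2

VAL = 0xf2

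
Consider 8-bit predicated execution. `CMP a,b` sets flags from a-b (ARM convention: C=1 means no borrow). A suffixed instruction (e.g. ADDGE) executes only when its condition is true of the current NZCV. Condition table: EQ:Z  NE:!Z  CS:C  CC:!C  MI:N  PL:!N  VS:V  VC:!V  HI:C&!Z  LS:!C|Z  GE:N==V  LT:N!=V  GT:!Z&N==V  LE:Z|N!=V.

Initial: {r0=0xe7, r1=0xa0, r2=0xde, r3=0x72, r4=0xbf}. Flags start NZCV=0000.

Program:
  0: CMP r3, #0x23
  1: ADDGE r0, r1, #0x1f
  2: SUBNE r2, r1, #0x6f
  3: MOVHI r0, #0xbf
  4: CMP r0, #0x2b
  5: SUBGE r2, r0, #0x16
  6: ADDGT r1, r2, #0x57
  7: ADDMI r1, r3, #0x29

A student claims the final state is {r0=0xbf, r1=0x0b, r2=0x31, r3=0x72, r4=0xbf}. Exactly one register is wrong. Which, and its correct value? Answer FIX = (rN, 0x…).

FIX = (r1, 0x9b)

[0] flags=0010 → (cmp)
[1] flags=0010 GE?T → r0=0xbf
[2] flags=0010 NE?T → r2=0x31
[3] flags=0010 HI?T → r0=0xbf
[4] flags=1010 → (cmp)
[5] flags=1010 GE?F → skip
[6] flags=1010 GT?F → skip
[7] flags=1010 MI?T → r1=0x9b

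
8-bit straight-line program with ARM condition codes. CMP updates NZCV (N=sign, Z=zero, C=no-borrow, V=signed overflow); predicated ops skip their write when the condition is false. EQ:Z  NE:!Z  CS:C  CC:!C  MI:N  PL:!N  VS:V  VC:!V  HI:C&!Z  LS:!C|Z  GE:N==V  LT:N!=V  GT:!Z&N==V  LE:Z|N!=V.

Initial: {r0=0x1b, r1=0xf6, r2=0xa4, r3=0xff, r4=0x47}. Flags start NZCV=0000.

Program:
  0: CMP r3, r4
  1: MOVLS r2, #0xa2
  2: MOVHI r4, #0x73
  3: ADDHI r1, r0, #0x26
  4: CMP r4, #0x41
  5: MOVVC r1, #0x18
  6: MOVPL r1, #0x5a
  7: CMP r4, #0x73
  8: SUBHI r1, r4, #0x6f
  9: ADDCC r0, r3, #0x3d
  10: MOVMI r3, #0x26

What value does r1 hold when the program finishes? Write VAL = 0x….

VAL = 0x5a

[0] flags=1010 → (cmp)
[1] flags=1010 LS?F → skip
[2] flags=1010 HI?T → r4=0x73
[3] flags=1010 HI?T → r1=0x41
[4] flags=0010 → (cmp)
[5] flags=0010 VC?T → r1=0x18
[6] flags=0010 PL?T → r1=0x5a
[7] flags=0110 → (cmp)
[8] flags=0110 HI?F → skip
[9] flags=0110 CC?F → skip
[10] flags=0110 MI?F → skip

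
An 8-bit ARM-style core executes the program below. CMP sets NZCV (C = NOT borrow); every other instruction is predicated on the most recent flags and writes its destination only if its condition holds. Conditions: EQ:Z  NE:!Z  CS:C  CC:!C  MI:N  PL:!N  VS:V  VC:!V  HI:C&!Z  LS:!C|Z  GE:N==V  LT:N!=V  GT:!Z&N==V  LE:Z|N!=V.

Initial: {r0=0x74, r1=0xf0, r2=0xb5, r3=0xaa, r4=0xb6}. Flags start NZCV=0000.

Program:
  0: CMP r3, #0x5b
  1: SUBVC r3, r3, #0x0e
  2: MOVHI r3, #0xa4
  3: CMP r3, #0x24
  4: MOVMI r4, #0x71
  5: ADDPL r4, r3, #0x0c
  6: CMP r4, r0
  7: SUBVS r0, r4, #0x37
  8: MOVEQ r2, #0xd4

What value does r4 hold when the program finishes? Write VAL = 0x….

VAL = 0x71

0: ✓ CMP  NZCV=0011
1: · SUBVC
2: ✓ MOVHI  r3←0xa4
3: ✓ CMP  NZCV=1010
4: ✓ MOVMI  r4←0x71
5: · ADDPL
6: ✓ CMP  NZCV=1000
7: · SUBVS
8: · MOVEQ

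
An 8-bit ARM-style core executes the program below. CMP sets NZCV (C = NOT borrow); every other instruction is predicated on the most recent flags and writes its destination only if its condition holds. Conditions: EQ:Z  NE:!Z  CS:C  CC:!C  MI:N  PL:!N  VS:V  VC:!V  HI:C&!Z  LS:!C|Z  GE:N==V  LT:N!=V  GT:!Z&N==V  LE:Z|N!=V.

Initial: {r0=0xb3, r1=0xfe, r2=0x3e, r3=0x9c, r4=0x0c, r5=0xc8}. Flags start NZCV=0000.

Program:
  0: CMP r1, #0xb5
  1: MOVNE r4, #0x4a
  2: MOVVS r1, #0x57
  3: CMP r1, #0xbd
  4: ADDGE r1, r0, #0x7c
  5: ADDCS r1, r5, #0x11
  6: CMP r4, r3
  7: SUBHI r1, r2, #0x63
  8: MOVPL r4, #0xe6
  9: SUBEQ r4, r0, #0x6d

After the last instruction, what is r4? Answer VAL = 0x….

0: ✓ CMP  NZCV=0010
1: ✓ MOVNE  r4←0x4a
2: · MOVVS
3: ✓ CMP  NZCV=0010
4: ✓ ADDGE  r1←0x2f
5: ✓ ADDCS  r1←0xd9
6: ✓ CMP  NZCV=1001
7: · SUBHI
8: · MOVPL
9: · SUBEQ

VAL = 0x4a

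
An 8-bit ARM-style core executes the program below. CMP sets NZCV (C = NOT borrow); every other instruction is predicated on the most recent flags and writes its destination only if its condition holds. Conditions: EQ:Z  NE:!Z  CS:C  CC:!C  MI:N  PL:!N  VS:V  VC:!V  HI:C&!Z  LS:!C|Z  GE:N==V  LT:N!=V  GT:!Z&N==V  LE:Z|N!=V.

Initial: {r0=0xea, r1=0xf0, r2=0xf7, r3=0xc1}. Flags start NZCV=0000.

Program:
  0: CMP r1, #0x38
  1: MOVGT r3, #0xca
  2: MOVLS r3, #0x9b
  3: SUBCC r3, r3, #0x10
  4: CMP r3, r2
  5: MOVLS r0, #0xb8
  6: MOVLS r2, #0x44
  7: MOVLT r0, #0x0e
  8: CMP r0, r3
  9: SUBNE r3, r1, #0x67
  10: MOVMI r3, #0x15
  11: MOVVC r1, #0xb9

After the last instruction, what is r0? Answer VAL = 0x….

[0] flags=1010 → (cmp)
[1] flags=1010 GT?F → skip
[2] flags=1010 LS?F → skip
[3] flags=1010 CC?F → skip
[4] flags=1000 → (cmp)
[5] flags=1000 LS?T → r0=0xb8
[6] flags=1000 LS?T → r2=0x44
[7] flags=1000 LT?T → r0=0x0e
[8] flags=0000 → (cmp)
[9] flags=0000 NE?T → r3=0x89
[10] flags=0000 MI?F → skip
[11] flags=0000 VC?T → r1=0xb9

VAL = 0x0e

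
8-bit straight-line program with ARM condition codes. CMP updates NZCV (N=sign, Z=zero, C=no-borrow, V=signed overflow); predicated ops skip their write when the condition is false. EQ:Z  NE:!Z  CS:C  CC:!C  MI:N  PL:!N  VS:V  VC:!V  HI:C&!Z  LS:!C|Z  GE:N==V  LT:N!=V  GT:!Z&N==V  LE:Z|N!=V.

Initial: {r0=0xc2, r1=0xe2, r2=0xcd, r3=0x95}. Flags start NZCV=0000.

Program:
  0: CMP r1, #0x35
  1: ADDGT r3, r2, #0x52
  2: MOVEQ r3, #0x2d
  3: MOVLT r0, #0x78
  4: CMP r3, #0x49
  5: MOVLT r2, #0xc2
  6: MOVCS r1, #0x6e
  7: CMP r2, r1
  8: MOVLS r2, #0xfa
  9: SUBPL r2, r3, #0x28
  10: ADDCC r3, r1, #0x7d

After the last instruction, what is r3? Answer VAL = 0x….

VAL = 0x95

[0] flags=1010 → (cmp)
[1] flags=1010 GT?F → skip
[2] flags=1010 EQ?F → skip
[3] flags=1010 LT?T → r0=0x78
[4] flags=0011 → (cmp)
[5] flags=0011 LT?T → r2=0xc2
[6] flags=0011 CS?T → r1=0x6e
[7] flags=0011 → (cmp)
[8] flags=0011 LS?F → skip
[9] flags=0011 PL?T → r2=0x6d
[10] flags=0011 CC?F → skip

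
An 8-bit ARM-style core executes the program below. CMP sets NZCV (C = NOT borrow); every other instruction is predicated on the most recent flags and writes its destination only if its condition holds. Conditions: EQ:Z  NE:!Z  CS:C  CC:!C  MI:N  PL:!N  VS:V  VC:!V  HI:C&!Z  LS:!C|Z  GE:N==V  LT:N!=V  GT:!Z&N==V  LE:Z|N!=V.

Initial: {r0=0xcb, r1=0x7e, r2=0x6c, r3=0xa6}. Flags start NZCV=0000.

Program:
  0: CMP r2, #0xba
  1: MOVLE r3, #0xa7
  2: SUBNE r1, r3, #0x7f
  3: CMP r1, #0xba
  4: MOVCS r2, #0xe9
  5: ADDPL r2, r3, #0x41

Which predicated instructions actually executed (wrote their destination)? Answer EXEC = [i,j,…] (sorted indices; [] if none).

EXEC = [2,5]

[0] flags=1001 → (cmp)
[1] flags=1001 LE?F → skip
[2] flags=1001 NE?T → r1=0x27
[3] flags=0000 → (cmp)
[4] flags=0000 CS?F → skip
[5] flags=0000 PL?T → r2=0xe7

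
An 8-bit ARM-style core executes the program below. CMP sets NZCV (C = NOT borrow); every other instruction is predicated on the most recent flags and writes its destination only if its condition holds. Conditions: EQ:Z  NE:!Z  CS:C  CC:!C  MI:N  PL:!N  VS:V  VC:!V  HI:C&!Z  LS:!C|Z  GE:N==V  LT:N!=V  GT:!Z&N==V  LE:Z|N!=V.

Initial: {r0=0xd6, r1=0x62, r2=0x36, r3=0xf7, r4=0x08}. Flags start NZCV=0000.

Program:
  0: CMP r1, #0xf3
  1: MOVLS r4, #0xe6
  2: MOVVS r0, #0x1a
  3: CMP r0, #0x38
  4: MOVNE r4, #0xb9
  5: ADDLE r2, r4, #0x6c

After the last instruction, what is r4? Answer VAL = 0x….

VAL = 0xb9

0: ✓ CMP  NZCV=0000
1: ✓ MOVLS  r4←0xe6
2: · MOVVS
3: ✓ CMP  NZCV=1010
4: ✓ MOVNE  r4←0xb9
5: ✓ ADDLE  r2←0x25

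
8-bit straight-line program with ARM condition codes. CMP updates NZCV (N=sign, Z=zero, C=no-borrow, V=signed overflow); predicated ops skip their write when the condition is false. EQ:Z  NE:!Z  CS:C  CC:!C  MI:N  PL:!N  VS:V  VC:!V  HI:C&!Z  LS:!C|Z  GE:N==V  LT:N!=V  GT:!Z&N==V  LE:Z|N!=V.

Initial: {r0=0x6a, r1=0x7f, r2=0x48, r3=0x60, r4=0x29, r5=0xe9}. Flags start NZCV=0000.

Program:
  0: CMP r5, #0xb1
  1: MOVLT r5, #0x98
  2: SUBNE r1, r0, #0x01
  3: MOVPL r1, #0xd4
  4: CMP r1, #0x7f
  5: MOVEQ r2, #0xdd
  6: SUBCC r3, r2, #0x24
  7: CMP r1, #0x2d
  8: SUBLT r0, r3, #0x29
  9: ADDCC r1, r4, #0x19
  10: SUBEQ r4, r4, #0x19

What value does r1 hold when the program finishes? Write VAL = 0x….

VAL = 0xd4

0: ✓ CMP  NZCV=0010
1: · MOVLT
2: ✓ SUBNE  r1←0x69
3: ✓ MOVPL  r1←0xd4
4: ✓ CMP  NZCV=0011
5: · MOVEQ
6: · SUBCC
7: ✓ CMP  NZCV=1010
8: ✓ SUBLT  r0←0x37
9: · ADDCC
10: · SUBEQ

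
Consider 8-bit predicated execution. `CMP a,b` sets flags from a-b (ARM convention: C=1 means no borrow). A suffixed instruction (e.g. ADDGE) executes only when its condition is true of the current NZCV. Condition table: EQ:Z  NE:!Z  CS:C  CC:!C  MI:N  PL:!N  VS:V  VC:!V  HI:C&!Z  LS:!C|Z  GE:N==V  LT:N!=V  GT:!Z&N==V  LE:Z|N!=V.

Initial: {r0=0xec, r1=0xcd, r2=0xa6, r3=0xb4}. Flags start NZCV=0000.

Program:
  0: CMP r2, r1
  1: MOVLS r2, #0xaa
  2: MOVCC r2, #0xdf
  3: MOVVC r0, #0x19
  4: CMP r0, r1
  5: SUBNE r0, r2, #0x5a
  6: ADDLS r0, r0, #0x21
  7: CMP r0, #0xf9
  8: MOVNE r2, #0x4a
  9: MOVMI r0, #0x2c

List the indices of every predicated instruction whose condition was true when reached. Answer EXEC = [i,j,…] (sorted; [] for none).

EXEC = [1,2,3,5,6,8,9]

[0] flags=1000 → (cmp)
[1] flags=1000 LS?T → r2=0xaa
[2] flags=1000 CC?T → r2=0xdf
[3] flags=1000 VC?T → r0=0x19
[4] flags=0000 → (cmp)
[5] flags=0000 NE?T → r0=0x85
[6] flags=0000 LS?T → r0=0xa6
[7] flags=1000 → (cmp)
[8] flags=1000 NE?T → r2=0x4a
[9] flags=1000 MI?T → r0=0x2c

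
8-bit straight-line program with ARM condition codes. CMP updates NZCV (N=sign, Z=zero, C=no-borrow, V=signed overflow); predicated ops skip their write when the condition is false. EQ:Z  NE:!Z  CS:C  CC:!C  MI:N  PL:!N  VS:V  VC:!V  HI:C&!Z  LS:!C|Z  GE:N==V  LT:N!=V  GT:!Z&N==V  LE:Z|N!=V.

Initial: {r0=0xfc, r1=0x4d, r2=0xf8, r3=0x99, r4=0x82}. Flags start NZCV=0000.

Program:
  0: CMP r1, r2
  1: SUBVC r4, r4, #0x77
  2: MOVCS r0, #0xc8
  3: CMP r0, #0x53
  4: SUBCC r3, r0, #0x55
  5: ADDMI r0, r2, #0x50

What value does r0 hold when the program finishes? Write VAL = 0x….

[0] flags=0000 → (cmp)
[1] flags=0000 VC?T → r4=0x0b
[2] flags=0000 CS?F → skip
[3] flags=1010 → (cmp)
[4] flags=1010 CC?F → skip
[5] flags=1010 MI?T → r0=0x48

VAL = 0x48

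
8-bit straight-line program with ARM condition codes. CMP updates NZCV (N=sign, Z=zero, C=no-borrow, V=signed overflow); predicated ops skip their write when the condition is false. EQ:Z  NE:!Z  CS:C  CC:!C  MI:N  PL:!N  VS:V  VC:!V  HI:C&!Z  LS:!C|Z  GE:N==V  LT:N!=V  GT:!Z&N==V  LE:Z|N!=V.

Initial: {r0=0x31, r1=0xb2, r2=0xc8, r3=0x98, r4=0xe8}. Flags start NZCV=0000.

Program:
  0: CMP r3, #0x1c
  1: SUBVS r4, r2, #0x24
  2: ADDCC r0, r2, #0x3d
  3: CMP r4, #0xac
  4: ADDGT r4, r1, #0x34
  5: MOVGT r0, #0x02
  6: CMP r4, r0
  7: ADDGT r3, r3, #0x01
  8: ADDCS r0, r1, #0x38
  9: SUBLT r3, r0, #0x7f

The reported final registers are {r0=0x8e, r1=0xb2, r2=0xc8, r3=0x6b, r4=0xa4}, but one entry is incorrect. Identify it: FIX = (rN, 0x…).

FIX = (r0, 0xea)

[0] flags=0011 → (cmp)
[1] flags=0011 VS?T → r4=0xa4
[2] flags=0011 CC?F → skip
[3] flags=1000 → (cmp)
[4] flags=1000 GT?F → skip
[5] flags=1000 GT?F → skip
[6] flags=0011 → (cmp)
[7] flags=0011 GT?F → skip
[8] flags=0011 CS?T → r0=0xea
[9] flags=0011 LT?T → r3=0x6b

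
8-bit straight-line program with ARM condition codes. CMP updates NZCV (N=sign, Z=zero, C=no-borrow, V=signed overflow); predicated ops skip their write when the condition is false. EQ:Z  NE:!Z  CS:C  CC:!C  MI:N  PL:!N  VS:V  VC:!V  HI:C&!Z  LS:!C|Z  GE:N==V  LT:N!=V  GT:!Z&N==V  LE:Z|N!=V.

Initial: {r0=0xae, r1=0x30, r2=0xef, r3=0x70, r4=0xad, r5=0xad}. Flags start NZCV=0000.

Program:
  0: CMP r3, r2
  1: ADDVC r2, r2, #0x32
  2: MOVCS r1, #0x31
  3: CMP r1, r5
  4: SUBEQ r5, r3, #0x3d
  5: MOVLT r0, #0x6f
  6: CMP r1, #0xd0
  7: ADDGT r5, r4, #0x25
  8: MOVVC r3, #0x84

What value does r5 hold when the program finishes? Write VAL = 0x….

0: ✓ CMP  NZCV=1001
1: · ADDVC
2: · MOVCS
3: ✓ CMP  NZCV=1001
4: · SUBEQ
5: · MOVLT
6: ✓ CMP  NZCV=0000
7: ✓ ADDGT  r5←0xd2
8: ✓ MOVVC  r3←0x84

VAL = 0xd2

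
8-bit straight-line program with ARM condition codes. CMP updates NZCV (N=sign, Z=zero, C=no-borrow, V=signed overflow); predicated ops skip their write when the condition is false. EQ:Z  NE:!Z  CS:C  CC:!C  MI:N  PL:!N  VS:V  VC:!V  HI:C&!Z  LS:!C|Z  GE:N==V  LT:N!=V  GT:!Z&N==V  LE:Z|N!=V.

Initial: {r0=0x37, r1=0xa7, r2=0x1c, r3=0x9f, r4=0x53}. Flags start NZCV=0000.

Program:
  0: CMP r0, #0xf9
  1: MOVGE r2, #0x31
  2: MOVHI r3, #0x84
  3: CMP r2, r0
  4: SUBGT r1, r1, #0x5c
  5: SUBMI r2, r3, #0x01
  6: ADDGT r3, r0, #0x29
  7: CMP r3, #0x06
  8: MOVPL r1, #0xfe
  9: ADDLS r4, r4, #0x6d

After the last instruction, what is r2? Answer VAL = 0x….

0: ✓ CMP  NZCV=0000
1: ✓ MOVGE  r2←0x31
2: · MOVHI
3: ✓ CMP  NZCV=1000
4: · SUBGT
5: ✓ SUBMI  r2←0x9e
6: · ADDGT
7: ✓ CMP  NZCV=1010
8: · MOVPL
9: · ADDLS

VAL = 0x9e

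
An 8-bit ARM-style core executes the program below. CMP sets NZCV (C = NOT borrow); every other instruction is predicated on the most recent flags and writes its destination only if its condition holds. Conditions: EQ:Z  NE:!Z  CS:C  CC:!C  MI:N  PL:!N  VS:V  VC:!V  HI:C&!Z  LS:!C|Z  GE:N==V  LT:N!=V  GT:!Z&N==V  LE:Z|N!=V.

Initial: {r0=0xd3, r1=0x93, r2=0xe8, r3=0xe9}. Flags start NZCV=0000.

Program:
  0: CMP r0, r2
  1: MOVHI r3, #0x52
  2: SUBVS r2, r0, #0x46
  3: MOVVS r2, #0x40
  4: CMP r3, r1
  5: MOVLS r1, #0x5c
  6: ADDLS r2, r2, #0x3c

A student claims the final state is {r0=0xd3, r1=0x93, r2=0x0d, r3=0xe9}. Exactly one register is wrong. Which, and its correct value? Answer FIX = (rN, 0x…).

FIX = (r2, 0xe8)

[0] flags=1000 → (cmp)
[1] flags=1000 HI?F → skip
[2] flags=1000 VS?F → skip
[3] flags=1000 VS?F → skip
[4] flags=0010 → (cmp)
[5] flags=0010 LS?F → skip
[6] flags=0010 LS?F → skip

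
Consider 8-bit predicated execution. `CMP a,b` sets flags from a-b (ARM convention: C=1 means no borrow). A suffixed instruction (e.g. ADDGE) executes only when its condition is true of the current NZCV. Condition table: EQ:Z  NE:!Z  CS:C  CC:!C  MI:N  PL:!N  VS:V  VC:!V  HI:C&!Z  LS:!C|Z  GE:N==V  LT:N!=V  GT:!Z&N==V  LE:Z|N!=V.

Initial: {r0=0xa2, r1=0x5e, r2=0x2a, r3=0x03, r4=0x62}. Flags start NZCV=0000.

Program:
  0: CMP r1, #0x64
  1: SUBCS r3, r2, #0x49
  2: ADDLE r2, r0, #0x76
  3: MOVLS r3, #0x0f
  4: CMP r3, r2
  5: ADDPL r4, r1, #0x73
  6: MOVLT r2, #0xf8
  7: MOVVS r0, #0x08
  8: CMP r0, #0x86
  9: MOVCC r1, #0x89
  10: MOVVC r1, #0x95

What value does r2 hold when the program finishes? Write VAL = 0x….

[0] flags=1000 → (cmp)
[1] flags=1000 CS?F → skip
[2] flags=1000 LE?T → r2=0x18
[3] flags=1000 LS?T → r3=0x0f
[4] flags=1000 → (cmp)
[5] flags=1000 PL?F → skip
[6] flags=1000 LT?T → r2=0xf8
[7] flags=1000 VS?F → skip
[8] flags=0010 → (cmp)
[9] flags=0010 CC?F → skip
[10] flags=0010 VC?T → r1=0x95

VAL = 0xf8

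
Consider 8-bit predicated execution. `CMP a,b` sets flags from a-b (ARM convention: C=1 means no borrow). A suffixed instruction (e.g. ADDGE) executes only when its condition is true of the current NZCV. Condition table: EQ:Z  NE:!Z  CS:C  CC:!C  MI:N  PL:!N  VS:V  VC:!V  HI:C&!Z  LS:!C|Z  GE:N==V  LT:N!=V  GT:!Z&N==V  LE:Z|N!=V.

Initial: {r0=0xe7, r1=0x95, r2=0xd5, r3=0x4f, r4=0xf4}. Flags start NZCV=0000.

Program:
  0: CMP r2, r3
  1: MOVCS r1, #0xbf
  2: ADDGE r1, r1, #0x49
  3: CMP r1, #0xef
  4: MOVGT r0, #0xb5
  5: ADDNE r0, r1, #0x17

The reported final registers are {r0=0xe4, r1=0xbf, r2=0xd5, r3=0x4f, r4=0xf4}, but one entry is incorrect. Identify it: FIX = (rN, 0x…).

FIX = (r0, 0xd6)

0: ✓ CMP  NZCV=1010
1: ✓ MOVCS  r1←0xbf
2: · ADDGE
3: ✓ CMP  NZCV=1000
4: · MOVGT
5: ✓ ADDNE  r0←0xd6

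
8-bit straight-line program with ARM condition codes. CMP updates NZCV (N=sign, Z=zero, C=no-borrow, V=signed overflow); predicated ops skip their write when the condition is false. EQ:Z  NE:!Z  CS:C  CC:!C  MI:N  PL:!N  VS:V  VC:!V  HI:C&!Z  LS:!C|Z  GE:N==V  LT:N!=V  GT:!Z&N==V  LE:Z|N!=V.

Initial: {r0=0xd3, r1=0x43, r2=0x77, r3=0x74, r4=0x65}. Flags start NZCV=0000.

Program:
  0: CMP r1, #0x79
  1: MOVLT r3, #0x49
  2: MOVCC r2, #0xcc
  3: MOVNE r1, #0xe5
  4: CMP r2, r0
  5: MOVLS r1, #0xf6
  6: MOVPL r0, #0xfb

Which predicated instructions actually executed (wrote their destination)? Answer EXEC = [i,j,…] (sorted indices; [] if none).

0: ✓ CMP  NZCV=1000
1: ✓ MOVLT  r3←0x49
2: ✓ MOVCC  r2←0xcc
3: ✓ MOVNE  r1←0xe5
4: ✓ CMP  NZCV=1000
5: ✓ MOVLS  r1←0xf6
6: · MOVPL

EXEC = [1,2,3,5]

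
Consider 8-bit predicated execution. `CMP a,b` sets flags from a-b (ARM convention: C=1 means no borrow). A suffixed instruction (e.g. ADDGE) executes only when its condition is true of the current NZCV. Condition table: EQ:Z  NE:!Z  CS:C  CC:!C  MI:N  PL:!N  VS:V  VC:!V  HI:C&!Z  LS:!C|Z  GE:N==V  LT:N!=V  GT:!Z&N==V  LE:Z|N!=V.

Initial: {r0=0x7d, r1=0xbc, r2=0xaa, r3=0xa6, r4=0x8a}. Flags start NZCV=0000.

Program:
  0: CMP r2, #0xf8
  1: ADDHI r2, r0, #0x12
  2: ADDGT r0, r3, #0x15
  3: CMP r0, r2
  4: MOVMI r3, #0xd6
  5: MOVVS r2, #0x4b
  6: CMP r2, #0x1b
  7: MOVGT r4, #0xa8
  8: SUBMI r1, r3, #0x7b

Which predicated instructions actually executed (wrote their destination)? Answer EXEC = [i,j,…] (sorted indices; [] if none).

EXEC = [4,5,7]

0: ✓ CMP  NZCV=1000
1: · ADDHI
2: · ADDGT
3: ✓ CMP  NZCV=1001
4: ✓ MOVMI  r3←0xd6
5: ✓ MOVVS  r2←0x4b
6: ✓ CMP  NZCV=0010
7: ✓ MOVGT  r4←0xa8
8: · SUBMI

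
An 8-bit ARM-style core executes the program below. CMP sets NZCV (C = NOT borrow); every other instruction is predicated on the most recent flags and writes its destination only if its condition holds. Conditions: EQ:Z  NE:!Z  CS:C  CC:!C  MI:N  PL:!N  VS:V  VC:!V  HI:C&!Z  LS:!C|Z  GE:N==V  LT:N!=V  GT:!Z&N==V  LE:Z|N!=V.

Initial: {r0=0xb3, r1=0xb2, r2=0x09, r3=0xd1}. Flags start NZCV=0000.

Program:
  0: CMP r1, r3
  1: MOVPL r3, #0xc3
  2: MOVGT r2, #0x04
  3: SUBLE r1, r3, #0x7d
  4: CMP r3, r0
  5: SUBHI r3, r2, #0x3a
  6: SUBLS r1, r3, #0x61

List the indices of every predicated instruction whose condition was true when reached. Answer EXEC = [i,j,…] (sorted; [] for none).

0: ✓ CMP  NZCV=1000
1: · MOVPL
2: · MOVGT
3: ✓ SUBLE  r1←0x54
4: ✓ CMP  NZCV=0010
5: ✓ SUBHI  r3←0xcf
6: · SUBLS

EXEC = [3,5]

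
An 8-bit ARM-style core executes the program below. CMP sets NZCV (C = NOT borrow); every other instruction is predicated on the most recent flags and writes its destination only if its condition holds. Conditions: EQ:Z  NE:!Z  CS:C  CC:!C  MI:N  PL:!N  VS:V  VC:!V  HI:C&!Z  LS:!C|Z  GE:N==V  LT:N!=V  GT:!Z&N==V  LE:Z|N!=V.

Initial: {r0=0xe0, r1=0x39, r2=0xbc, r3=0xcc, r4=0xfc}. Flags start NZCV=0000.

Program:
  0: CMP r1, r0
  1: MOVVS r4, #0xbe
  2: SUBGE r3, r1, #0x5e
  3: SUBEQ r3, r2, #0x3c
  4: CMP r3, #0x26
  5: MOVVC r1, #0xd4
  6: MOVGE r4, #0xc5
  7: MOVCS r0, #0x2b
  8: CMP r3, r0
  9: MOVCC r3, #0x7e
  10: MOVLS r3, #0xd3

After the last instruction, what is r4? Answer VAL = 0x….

0: ✓ CMP  NZCV=0000
1: · MOVVS
2: ✓ SUBGE  r3←0xdb
3: · SUBEQ
4: ✓ CMP  NZCV=1010
5: ✓ MOVVC  r1←0xd4
6: · MOVGE
7: ✓ MOVCS  r0←0x2b
8: ✓ CMP  NZCV=1010
9: · MOVCC
10: · MOVLS

VAL = 0xfc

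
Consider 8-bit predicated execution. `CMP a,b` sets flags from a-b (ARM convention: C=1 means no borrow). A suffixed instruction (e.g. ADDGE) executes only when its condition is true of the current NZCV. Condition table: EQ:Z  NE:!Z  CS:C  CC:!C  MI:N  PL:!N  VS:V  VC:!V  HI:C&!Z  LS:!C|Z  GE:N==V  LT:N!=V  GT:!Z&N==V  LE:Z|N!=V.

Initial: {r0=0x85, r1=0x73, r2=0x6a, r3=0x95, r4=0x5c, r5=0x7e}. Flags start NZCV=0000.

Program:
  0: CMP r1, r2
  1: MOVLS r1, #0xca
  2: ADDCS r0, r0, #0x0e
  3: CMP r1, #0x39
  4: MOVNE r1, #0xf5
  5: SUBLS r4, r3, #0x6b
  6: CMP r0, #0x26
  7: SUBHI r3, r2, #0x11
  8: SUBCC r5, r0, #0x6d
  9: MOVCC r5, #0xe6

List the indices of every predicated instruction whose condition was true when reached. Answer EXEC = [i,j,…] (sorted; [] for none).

EXEC = [2,4,7]

[0] flags=0010 → (cmp)
[1] flags=0010 LS?F → skip
[2] flags=0010 CS?T → r0=0x93
[3] flags=0010 → (cmp)
[4] flags=0010 NE?T → r1=0xf5
[5] flags=0010 LS?F → skip
[6] flags=0011 → (cmp)
[7] flags=0011 HI?T → r3=0x59
[8] flags=0011 CC?F → skip
[9] flags=0011 CC?F → skip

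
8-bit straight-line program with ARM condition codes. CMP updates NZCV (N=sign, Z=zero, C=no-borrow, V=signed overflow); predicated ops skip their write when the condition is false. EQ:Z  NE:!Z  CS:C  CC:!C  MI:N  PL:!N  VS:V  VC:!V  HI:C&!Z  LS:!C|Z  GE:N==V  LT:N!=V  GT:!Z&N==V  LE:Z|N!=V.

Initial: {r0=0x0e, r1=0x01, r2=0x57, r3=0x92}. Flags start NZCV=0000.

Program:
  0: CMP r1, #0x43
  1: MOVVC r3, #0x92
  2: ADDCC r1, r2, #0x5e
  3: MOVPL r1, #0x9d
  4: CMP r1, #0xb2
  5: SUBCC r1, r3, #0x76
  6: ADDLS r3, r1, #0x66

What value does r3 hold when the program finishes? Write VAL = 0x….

VAL = 0x92

[0] flags=1000 → (cmp)
[1] flags=1000 VC?T → r3=0x92
[2] flags=1000 CC?T → r1=0xb5
[3] flags=1000 PL?F → skip
[4] flags=0010 → (cmp)
[5] flags=0010 CC?F → skip
[6] flags=0010 LS?F → skip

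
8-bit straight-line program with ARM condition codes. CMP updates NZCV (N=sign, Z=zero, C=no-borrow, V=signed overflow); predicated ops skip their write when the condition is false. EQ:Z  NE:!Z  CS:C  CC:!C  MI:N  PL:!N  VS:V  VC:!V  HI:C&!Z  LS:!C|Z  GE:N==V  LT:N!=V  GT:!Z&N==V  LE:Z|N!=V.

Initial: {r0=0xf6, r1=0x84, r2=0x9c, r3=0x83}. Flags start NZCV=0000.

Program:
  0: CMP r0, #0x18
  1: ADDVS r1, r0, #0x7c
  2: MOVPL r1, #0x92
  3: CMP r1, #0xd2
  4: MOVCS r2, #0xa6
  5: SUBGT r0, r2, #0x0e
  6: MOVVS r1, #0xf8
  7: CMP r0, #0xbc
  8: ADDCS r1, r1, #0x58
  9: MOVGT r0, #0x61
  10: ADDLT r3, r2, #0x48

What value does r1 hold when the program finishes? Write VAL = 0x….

0: ✓ CMP  NZCV=1010
1: · ADDVS
2: · MOVPL
3: ✓ CMP  NZCV=1000
4: · MOVCS
5: · SUBGT
6: · MOVVS
7: ✓ CMP  NZCV=0010
8: ✓ ADDCS  r1←0xdc
9: ✓ MOVGT  r0←0x61
10: · ADDLT

VAL = 0xdc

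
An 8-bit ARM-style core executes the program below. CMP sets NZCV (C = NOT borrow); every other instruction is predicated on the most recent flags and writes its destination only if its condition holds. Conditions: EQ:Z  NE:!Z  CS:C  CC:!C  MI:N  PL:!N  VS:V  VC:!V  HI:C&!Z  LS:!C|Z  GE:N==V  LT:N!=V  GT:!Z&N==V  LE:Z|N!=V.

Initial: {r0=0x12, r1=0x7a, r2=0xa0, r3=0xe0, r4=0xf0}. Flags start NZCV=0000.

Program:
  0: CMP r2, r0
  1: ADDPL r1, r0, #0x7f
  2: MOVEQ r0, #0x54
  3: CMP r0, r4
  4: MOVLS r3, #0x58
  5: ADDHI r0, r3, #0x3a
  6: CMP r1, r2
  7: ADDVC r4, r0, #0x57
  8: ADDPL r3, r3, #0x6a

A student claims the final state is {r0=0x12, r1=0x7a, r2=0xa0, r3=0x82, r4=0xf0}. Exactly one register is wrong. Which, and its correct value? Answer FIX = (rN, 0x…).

[0] flags=1010 → (cmp)
[1] flags=1010 PL?F → skip
[2] flags=1010 EQ?F → skip
[3] flags=0000 → (cmp)
[4] flags=0000 LS?T → r3=0x58
[5] flags=0000 HI?F → skip
[6] flags=1001 → (cmp)
[7] flags=1001 VC?F → skip
[8] flags=1001 PL?F → skip

FIX = (r3, 0x58)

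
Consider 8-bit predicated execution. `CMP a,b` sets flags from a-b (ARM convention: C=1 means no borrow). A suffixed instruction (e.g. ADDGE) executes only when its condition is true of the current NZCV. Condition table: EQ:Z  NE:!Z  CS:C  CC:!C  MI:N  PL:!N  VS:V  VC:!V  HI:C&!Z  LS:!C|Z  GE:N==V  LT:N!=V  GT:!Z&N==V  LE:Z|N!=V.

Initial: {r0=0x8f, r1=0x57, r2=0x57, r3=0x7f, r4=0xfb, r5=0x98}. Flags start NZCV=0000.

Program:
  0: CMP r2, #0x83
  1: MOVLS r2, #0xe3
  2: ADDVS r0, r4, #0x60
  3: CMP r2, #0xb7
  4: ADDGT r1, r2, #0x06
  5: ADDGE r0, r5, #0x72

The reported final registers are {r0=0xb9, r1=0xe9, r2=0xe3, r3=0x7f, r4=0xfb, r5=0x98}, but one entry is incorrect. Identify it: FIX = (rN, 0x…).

FIX = (r0, 0x0a)

[0] flags=1001 → (cmp)
[1] flags=1001 LS?T → r2=0xe3
[2] flags=1001 VS?T → r0=0x5b
[3] flags=0010 → (cmp)
[4] flags=0010 GT?T → r1=0xe9
[5] flags=0010 GE?T → r0=0x0a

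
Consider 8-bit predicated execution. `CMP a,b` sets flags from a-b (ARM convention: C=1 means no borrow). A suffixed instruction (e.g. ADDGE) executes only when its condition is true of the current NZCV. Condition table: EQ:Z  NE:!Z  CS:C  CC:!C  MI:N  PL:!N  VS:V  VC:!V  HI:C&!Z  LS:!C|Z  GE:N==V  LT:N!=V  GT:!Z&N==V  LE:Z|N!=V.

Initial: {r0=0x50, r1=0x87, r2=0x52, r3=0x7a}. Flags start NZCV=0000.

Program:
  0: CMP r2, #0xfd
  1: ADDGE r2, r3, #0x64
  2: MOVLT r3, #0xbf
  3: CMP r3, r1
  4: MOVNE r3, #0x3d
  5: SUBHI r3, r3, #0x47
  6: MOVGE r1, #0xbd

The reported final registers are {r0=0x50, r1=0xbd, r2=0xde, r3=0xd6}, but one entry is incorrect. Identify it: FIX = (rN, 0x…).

[0] flags=0000 → (cmp)
[1] flags=0000 GE?T → r2=0xde
[2] flags=0000 LT?F → skip
[3] flags=1001 → (cmp)
[4] flags=1001 NE?T → r3=0x3d
[5] flags=1001 HI?F → skip
[6] flags=1001 GE?T → r1=0xbd

FIX = (r3, 0x3d)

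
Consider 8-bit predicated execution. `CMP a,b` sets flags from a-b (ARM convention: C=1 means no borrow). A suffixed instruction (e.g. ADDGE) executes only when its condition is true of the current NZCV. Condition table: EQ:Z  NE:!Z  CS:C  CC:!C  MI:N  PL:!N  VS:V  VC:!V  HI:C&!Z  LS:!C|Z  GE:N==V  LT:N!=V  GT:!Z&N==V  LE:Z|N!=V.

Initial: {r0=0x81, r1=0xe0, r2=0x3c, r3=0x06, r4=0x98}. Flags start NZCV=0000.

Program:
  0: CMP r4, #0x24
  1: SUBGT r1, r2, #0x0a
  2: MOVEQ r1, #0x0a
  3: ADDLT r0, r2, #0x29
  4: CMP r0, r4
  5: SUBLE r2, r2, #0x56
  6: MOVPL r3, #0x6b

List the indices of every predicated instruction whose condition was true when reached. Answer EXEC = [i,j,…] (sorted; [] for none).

EXEC = [3]

[0] flags=0011 → (cmp)
[1] flags=0011 GT?F → skip
[2] flags=0011 EQ?F → skip
[3] flags=0011 LT?T → r0=0x65
[4] flags=1001 → (cmp)
[5] flags=1001 LE?F → skip
[6] flags=1001 PL?F → skip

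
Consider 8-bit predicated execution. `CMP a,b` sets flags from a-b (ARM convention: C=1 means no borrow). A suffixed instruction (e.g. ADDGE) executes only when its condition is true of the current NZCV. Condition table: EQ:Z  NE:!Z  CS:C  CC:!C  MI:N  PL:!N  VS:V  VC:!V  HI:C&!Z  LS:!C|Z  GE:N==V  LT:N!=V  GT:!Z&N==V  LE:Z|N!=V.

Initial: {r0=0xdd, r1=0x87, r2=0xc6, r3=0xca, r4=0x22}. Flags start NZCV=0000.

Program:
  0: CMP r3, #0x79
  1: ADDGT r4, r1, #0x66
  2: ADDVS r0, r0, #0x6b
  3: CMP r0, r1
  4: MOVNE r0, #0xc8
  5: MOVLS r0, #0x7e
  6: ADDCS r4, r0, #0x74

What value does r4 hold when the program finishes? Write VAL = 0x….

VAL = 0x22

[0] flags=0011 → (cmp)
[1] flags=0011 GT?F → skip
[2] flags=0011 VS?T → r0=0x48
[3] flags=1001 → (cmp)
[4] flags=1001 NE?T → r0=0xc8
[5] flags=1001 LS?T → r0=0x7e
[6] flags=1001 CS?F → skip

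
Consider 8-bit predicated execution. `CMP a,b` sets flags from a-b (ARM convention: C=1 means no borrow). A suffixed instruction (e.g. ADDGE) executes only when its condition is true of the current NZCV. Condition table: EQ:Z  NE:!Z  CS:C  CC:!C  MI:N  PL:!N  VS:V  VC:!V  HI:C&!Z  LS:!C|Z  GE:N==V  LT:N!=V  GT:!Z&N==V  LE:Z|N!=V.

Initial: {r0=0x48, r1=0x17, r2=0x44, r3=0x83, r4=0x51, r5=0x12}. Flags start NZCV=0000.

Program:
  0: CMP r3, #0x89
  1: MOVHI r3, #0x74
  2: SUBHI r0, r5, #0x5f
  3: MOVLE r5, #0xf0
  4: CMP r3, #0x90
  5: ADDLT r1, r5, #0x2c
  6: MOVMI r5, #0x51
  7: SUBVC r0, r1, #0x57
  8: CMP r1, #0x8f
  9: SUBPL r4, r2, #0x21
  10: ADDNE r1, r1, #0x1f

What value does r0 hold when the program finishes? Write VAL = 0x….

VAL = 0xc5

[0] flags=1000 → (cmp)
[1] flags=1000 HI?F → skip
[2] flags=1000 HI?F → skip
[3] flags=1000 LE?T → r5=0xf0
[4] flags=1000 → (cmp)
[5] flags=1000 LT?T → r1=0x1c
[6] flags=1000 MI?T → r5=0x51
[7] flags=1000 VC?T → r0=0xc5
[8] flags=1001 → (cmp)
[9] flags=1001 PL?F → skip
[10] flags=1001 NE?T → r1=0x3b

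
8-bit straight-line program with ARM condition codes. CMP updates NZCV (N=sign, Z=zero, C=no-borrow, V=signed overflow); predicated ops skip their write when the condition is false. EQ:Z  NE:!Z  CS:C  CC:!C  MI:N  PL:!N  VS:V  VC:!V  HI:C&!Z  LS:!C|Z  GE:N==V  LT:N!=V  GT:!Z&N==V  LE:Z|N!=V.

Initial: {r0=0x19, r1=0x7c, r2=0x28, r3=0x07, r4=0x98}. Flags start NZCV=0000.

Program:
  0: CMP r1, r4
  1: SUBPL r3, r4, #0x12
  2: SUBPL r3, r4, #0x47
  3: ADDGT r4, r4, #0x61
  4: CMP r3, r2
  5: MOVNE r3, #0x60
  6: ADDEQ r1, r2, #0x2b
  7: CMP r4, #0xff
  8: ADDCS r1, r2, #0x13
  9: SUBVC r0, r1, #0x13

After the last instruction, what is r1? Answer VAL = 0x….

0: ✓ CMP  NZCV=1001
1: · SUBPL
2: · SUBPL
3: ✓ ADDGT  r4←0xf9
4: ✓ CMP  NZCV=1000
5: ✓ MOVNE  r3←0x60
6: · ADDEQ
7: ✓ CMP  NZCV=1000
8: · ADDCS
9: ✓ SUBVC  r0←0x69

VAL = 0x7c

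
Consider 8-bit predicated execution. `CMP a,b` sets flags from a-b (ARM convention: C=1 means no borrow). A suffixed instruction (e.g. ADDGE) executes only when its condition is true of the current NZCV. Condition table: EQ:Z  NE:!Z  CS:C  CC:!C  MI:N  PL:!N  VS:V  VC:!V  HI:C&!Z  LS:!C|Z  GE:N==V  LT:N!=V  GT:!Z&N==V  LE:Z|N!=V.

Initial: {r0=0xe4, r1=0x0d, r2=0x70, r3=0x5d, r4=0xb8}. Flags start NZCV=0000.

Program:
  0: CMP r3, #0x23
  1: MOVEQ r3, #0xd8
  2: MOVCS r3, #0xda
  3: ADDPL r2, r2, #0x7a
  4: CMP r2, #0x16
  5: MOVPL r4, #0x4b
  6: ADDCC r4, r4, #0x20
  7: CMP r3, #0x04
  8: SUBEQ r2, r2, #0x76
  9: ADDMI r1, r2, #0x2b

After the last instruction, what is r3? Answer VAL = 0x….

[0] flags=0010 → (cmp)
[1] flags=0010 EQ?F → skip
[2] flags=0010 CS?T → r3=0xda
[3] flags=0010 PL?T → r2=0xea
[4] flags=1010 → (cmp)
[5] flags=1010 PL?F → skip
[6] flags=1010 CC?F → skip
[7] flags=1010 → (cmp)
[8] flags=1010 EQ?F → skip
[9] flags=1010 MI?T → r1=0x15

VAL = 0xda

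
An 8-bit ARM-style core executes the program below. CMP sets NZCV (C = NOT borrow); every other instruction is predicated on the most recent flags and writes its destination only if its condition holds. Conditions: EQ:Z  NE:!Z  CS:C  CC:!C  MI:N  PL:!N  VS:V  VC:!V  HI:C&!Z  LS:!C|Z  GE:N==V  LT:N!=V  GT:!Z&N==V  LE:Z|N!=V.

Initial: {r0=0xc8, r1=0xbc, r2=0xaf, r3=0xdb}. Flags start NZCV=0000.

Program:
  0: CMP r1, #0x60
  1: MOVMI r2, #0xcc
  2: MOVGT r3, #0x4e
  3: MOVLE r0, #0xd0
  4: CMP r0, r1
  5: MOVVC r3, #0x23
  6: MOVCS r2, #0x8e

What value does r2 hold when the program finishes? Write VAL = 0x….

0: ✓ CMP  NZCV=0011
1: · MOVMI
2: · MOVGT
3: ✓ MOVLE  r0←0xd0
4: ✓ CMP  NZCV=0010
5: ✓ MOVVC  r3←0x23
6: ✓ MOVCS  r2←0x8e

VAL = 0x8e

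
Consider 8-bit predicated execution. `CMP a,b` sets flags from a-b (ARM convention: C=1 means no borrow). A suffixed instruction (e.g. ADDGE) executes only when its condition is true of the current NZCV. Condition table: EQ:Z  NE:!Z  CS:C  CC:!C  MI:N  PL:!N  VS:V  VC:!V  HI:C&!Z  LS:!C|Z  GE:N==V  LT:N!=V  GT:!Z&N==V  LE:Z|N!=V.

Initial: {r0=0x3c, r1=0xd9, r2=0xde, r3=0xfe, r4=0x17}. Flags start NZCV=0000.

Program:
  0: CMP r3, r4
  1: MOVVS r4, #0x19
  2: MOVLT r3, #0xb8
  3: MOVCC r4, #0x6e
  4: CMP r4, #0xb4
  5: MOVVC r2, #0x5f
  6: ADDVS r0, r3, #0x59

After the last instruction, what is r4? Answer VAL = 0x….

0: ✓ CMP  NZCV=1010
1: · MOVVS
2: ✓ MOVLT  r3←0xb8
3: · MOVCC
4: ✓ CMP  NZCV=0000
5: ✓ MOVVC  r2←0x5f
6: · ADDVS

VAL = 0x17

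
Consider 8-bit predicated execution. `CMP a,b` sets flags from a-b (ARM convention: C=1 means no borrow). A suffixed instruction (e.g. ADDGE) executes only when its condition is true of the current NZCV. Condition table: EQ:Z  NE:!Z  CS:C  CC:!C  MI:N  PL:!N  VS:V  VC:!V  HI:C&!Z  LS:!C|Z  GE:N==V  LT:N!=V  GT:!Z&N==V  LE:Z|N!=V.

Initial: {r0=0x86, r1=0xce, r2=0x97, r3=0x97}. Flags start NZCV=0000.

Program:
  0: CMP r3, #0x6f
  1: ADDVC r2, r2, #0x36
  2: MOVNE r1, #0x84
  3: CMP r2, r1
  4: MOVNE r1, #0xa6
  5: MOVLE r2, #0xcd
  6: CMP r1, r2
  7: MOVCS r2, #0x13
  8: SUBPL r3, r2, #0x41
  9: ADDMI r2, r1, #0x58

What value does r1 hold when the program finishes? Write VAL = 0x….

0: ✓ CMP  NZCV=0011
1: · ADDVC
2: ✓ MOVNE  r1←0x84
3: ✓ CMP  NZCV=0010
4: ✓ MOVNE  r1←0xa6
5: · MOVLE
6: ✓ CMP  NZCV=0010
7: ✓ MOVCS  r2←0x13
8: ✓ SUBPL  r3←0xd2
9: · ADDMI

VAL = 0xa6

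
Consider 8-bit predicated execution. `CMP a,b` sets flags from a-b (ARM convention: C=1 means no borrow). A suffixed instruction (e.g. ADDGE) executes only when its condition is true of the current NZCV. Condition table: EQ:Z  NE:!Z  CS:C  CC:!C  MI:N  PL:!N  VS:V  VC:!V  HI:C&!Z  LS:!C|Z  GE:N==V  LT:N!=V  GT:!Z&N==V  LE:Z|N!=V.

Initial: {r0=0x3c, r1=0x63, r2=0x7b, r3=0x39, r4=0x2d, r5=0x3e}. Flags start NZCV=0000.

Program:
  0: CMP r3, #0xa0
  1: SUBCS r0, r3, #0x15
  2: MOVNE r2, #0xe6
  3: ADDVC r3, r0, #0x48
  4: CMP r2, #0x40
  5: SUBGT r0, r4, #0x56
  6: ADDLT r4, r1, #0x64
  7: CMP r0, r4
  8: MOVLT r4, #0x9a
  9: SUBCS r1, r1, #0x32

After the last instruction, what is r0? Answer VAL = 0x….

VAL = 0x3c

0: ✓ CMP  NZCV=1001
1: · SUBCS
2: ✓ MOVNE  r2←0xe6
3: · ADDVC
4: ✓ CMP  NZCV=1010
5: · SUBGT
6: ✓ ADDLT  r4←0xc7
7: ✓ CMP  NZCV=0000
8: · MOVLT
9: · SUBCS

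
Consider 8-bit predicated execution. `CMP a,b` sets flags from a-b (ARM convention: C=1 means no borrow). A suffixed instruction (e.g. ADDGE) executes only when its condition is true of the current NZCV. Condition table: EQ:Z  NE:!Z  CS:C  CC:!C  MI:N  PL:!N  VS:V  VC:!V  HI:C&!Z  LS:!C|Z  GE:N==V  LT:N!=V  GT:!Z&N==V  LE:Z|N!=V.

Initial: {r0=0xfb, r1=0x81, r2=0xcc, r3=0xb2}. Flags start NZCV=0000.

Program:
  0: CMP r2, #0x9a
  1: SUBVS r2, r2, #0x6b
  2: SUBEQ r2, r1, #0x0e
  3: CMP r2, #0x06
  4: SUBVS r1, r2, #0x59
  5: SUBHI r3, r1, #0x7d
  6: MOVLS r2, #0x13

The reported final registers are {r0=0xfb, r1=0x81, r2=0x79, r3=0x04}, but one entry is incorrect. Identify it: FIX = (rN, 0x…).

FIX = (r2, 0xcc)

0: ✓ CMP  NZCV=0010
1: · SUBVS
2: · SUBEQ
3: ✓ CMP  NZCV=1010
4: · SUBVS
5: ✓ SUBHI  r3←0x04
6: · MOVLS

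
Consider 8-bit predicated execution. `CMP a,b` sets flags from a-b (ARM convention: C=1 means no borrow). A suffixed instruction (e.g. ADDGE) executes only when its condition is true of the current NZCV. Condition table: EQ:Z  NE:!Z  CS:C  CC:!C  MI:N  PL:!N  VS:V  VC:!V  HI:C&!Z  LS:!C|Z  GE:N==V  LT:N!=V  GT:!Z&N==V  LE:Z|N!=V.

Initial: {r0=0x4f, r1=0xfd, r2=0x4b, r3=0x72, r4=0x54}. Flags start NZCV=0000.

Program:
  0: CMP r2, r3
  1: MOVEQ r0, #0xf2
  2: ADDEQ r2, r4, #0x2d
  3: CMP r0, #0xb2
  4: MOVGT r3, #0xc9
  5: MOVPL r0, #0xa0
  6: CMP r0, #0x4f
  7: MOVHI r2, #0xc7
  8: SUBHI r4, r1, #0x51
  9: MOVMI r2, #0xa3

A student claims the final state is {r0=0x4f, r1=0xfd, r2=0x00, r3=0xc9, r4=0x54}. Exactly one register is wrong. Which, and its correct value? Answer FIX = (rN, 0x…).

FIX = (r2, 0x4b)

0: ✓ CMP  NZCV=1000
1: · MOVEQ
2: · ADDEQ
3: ✓ CMP  NZCV=1001
4: ✓ MOVGT  r3←0xc9
5: · MOVPL
6: ✓ CMP  NZCV=0110
7: · MOVHI
8: · SUBHI
9: · MOVMI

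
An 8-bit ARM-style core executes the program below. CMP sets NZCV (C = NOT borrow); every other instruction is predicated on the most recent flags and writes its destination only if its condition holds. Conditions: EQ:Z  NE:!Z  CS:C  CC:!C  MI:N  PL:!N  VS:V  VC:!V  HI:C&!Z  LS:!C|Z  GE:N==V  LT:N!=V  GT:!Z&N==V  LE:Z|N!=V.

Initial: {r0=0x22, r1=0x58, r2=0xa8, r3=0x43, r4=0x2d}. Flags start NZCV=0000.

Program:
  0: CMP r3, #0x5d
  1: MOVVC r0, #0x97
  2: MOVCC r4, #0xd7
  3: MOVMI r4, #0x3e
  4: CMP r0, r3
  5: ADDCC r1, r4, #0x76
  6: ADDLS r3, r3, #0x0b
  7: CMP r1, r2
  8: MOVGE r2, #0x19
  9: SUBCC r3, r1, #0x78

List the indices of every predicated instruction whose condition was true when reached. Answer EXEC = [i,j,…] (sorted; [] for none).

0: ✓ CMP  NZCV=1000
1: ✓ MOVVC  r0←0x97
2: ✓ MOVCC  r4←0xd7
3: ✓ MOVMI  r4←0x3e
4: ✓ CMP  NZCV=0011
5: · ADDCC
6: · ADDLS
7: ✓ CMP  NZCV=1001
8: ✓ MOVGE  r2←0x19
9: ✓ SUBCC  r3←0xe0

EXEC = [1,2,3,8,9]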